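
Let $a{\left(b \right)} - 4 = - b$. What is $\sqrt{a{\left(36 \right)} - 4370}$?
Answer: $i \sqrt{4402} \approx 66.348 i$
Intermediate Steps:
$a{\left(b \right)} = 4 - b$
$\sqrt{a{\left(36 \right)} - 4370} = \sqrt{\left(4 - 36\right) - 4370} = \sqrt{-32 - 4370} = \sqrt{-4402} = i \sqrt{4402}$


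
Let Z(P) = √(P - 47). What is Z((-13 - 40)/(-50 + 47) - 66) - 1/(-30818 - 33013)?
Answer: 1/63831 + I*√858/3 ≈ 1.5666e-5 + 9.7639*I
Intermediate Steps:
Z(P) = √(-47 + P)
Z((-13 - 40)/(-50 + 47) - 66) - 1/(-30818 - 33013) = √(-47 + ((-13 - 40)/(-50 + 47) - 66)) - 1/(-30818 - 33013) = √(-47 + (-53/(-3) - 66)) - 1/(-63831) = √(-47 + (-53*(-⅓) - 66)) - 1*(-1/63831) = √(-47 + (53/3 - 66)) + 1/63831 = √(-47 - 145/3) + 1/63831 = √(-286/3) + 1/63831 = I*√858/3 + 1/63831 = 1/63831 + I*√858/3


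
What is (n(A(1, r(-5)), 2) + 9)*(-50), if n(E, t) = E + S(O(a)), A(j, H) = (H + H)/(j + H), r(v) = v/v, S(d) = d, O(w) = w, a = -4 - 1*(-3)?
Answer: -450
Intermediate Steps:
a = -1 (a = -4 + 3 = -1)
r(v) = 1
A(j, H) = 2*H/(H + j) (A(j, H) = (2*H)/(H + j) = 2*H/(H + j))
n(E, t) = -1 + E (n(E, t) = E - 1 = -1 + E)
(n(A(1, r(-5)), 2) + 9)*(-50) = ((-1 + 2*1/(1 + 1)) + 9)*(-50) = ((-1 + 2*1/2) + 9)*(-50) = ((-1 + 2*1*(1/2)) + 9)*(-50) = ((-1 + 1) + 9)*(-50) = (0 + 9)*(-50) = 9*(-50) = -450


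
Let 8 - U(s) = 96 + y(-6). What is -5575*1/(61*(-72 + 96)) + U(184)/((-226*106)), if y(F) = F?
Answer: -33358663/8767896 ≈ -3.8046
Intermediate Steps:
U(s) = -82 (U(s) = 8 - (96 - 6) = 8 - 1*90 = 8 - 90 = -82)
-5575*1/(61*(-72 + 96)) + U(184)/((-226*106)) = -5575*1/(61*(-72 + 96)) - 82/((-226*106)) = -5575/(24*61) - 82/(-23956) = -5575/1464 - 82*(-1/23956) = -5575*1/1464 + 41/11978 = -5575/1464 + 41/11978 = -33358663/8767896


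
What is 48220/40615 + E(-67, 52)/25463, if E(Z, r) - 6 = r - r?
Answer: 245613910/206835949 ≈ 1.1875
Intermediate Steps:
E(Z, r) = 6 (E(Z, r) = 6 + (r - r) = 6 + 0 = 6)
48220/40615 + E(-67, 52)/25463 = 48220/40615 + 6/25463 = 48220*(1/40615) + 6*(1/25463) = 9644/8123 + 6/25463 = 245613910/206835949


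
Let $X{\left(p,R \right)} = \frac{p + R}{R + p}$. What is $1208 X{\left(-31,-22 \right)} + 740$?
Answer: $1948$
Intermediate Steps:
$X{\left(p,R \right)} = 1$ ($X{\left(p,R \right)} = \frac{R + p}{R + p} = 1$)
$1208 X{\left(-31,-22 \right)} + 740 = 1208 \cdot 1 + 740 = 1208 + 740 = 1948$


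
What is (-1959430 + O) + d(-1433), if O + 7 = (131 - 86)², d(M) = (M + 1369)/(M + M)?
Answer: -2804971364/1433 ≈ -1.9574e+6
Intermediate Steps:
d(M) = (1369 + M)/(2*M) (d(M) = (1369 + M)/((2*M)) = (1369 + M)*(1/(2*M)) = (1369 + M)/(2*M))
O = 2018 (O = -7 + (131 - 86)² = -7 + 45² = -7 + 2025 = 2018)
(-1959430 + O) + d(-1433) = (-1959430 + 2018) + (½)*(1369 - 1433)/(-1433) = -1957412 + (½)*(-1/1433)*(-64) = -1957412 + 32/1433 = -2804971364/1433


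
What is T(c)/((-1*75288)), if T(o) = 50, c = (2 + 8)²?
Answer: -25/37644 ≈ -0.00066412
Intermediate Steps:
c = 100 (c = 10² = 100)
T(c)/((-1*75288)) = 50/((-1*75288)) = 50/(-75288) = 50*(-1/75288) = -25/37644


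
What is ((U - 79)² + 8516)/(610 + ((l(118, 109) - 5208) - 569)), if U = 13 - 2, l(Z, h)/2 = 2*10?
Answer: -4380/1709 ≈ -2.5629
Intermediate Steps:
l(Z, h) = 40 (l(Z, h) = 2*(2*10) = 2*20 = 40)
U = 11
((U - 79)² + 8516)/(610 + ((l(118, 109) - 5208) - 569)) = ((11 - 79)² + 8516)/(610 + ((40 - 5208) - 569)) = ((-68)² + 8516)/(610 + (-5168 - 569)) = (4624 + 8516)/(610 - 5737) = 13140/(-5127) = 13140*(-1/5127) = -4380/1709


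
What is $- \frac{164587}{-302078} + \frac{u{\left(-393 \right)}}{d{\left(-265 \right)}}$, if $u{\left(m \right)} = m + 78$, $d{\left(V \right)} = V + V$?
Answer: $\frac{9119284}{8005067} \approx 1.1392$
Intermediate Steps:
$d{\left(V \right)} = 2 V$
$u{\left(m \right)} = 78 + m$
$- \frac{164587}{-302078} + \frac{u{\left(-393 \right)}}{d{\left(-265 \right)}} = - \frac{164587}{-302078} + \frac{78 - 393}{2 \left(-265\right)} = \left(-164587\right) \left(- \frac{1}{302078}\right) - \frac{315}{-530} = \frac{164587}{302078} - - \frac{63}{106} = \frac{164587}{302078} + \frac{63}{106} = \frac{9119284}{8005067}$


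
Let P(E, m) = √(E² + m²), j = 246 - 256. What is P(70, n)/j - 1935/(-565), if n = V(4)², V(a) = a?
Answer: 387/113 - √1289/5 ≈ -3.7557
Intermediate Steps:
j = -10
n = 16 (n = 4² = 16)
P(70, n)/j - 1935/(-565) = √(70² + 16²)/(-10) - 1935/(-565) = √(4900 + 256)*(-⅒) - 1935*(-1/565) = √5156*(-⅒) + 387/113 = (2*√1289)*(-⅒) + 387/113 = -√1289/5 + 387/113 = 387/113 - √1289/5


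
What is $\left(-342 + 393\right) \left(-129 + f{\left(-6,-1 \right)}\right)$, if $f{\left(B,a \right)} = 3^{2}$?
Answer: $-6120$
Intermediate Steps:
$f{\left(B,a \right)} = 9$
$\left(-342 + 393\right) \left(-129 + f{\left(-6,-1 \right)}\right) = \left(-342 + 393\right) \left(-129 + 9\right) = 51 \left(-120\right) = -6120$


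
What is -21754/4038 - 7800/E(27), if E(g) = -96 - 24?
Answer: 120358/2019 ≈ 59.613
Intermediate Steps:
E(g) = -120
-21754/4038 - 7800/E(27) = -21754/4038 - 7800/(-120) = -21754*1/4038 - 7800*(-1/120) = -10877/2019 + 65 = 120358/2019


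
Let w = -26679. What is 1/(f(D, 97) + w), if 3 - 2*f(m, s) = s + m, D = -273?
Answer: -2/53179 ≈ -3.7609e-5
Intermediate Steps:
f(m, s) = 3/2 - m/2 - s/2 (f(m, s) = 3/2 - (s + m)/2 = 3/2 - (m + s)/2 = 3/2 + (-m/2 - s/2) = 3/2 - m/2 - s/2)
1/(f(D, 97) + w) = 1/((3/2 - ½*(-273) - ½*97) - 26679) = 1/((3/2 + 273/2 - 97/2) - 26679) = 1/(179/2 - 26679) = 1/(-53179/2) = -2/53179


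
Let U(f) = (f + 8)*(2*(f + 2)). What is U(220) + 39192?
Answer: 140424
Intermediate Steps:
U(f) = (4 + 2*f)*(8 + f) (U(f) = (8 + f)*(2*(2 + f)) = (8 + f)*(4 + 2*f) = (4 + 2*f)*(8 + f))
U(220) + 39192 = (32 + 2*220² + 20*220) + 39192 = (32 + 2*48400 + 4400) + 39192 = (32 + 96800 + 4400) + 39192 = 101232 + 39192 = 140424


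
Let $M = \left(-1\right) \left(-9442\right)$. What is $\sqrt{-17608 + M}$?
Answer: $i \sqrt{8166} \approx 90.366 i$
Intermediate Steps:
$M = 9442$
$\sqrt{-17608 + M} = \sqrt{-17608 + 9442} = \sqrt{-8166} = i \sqrt{8166}$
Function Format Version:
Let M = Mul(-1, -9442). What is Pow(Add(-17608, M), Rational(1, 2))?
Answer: Mul(I, Pow(8166, Rational(1, 2))) ≈ Mul(90.366, I)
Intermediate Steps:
M = 9442
Pow(Add(-17608, M), Rational(1, 2)) = Pow(Add(-17608, 9442), Rational(1, 2)) = Pow(-8166, Rational(1, 2)) = Mul(I, Pow(8166, Rational(1, 2)))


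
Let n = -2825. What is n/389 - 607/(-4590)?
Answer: -12730627/1785510 ≈ -7.1300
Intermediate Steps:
n/389 - 607/(-4590) = -2825/389 - 607/(-4590) = -2825*1/389 - 607*(-1/4590) = -2825/389 + 607/4590 = -12730627/1785510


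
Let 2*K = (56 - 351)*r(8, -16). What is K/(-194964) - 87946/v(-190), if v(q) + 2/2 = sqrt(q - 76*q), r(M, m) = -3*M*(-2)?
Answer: -1420451752/231503503 - 439730*sqrt(570)/14249 ≈ -742.92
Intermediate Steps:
r(M, m) = 6*M
v(q) = -1 + 5*sqrt(3)*sqrt(-q) (v(q) = -1 + sqrt(q - 76*q) = -1 + sqrt(-75*q) = -1 + 5*sqrt(3)*sqrt(-q))
K = -7080 (K = ((56 - 351)*(6*8))/2 = (-295*48)/2 = (1/2)*(-14160) = -7080)
K/(-194964) - 87946/v(-190) = -7080/(-194964) - 87946/(-1 + 5*sqrt(3)*sqrt(-1*(-190))) = -7080*(-1/194964) - 87946/(-1 + 5*sqrt(3)*sqrt(190)) = 590/16247 - 87946/(-1 + 5*sqrt(570))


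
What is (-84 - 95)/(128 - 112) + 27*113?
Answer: 48637/16 ≈ 3039.8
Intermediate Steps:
(-84 - 95)/(128 - 112) + 27*113 = -179/16 + 3051 = 48637/16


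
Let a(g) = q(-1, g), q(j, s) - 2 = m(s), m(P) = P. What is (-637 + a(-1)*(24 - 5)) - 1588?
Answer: -2206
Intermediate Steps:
q(j, s) = 2 + s
a(g) = 2 + g
(-637 + a(-1)*(24 - 5)) - 1588 = (-637 + (2 - 1)*(24 - 5)) - 1588 = (-637 + 1*19) - 1588 = (-637 + 19) - 1588 = -618 - 1588 = -2206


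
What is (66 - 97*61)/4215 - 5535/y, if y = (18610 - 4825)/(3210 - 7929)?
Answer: 7334248796/3873585 ≈ 1893.4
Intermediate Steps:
y = -4595/1573 (y = 13785/(-4719) = 13785*(-1/4719) = -4595/1573 ≈ -2.9212)
(66 - 97*61)/4215 - 5535/y = (66 - 97*61)/4215 - 5535/(-4595/1573) = (66 - 5917)*(1/4215) - 5535*(-1573/4595) = -5851*1/4215 + 1741311/919 = -5851/4215 + 1741311/919 = 7334248796/3873585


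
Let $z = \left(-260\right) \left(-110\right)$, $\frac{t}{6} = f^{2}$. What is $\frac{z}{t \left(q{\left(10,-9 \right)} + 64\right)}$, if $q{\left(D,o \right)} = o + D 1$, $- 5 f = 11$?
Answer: $\frac{500}{33} \approx 15.152$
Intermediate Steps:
$f = - \frac{11}{5}$ ($f = \left(- \frac{1}{5}\right) 11 = - \frac{11}{5} \approx -2.2$)
$q{\left(D,o \right)} = D + o$ ($q{\left(D,o \right)} = o + D = D + o$)
$t = \frac{726}{25}$ ($t = 6 \left(- \frac{11}{5}\right)^{2} = 6 \cdot \frac{121}{25} = \frac{726}{25} \approx 29.04$)
$z = 28600$
$\frac{z}{t \left(q{\left(10,-9 \right)} + 64\right)} = \frac{28600}{\frac{726}{25} \left(\left(10 - 9\right) + 64\right)} = \frac{28600}{\frac{726}{25} \left(1 + 64\right)} = \frac{28600}{\frac{726}{25} \cdot 65} = \frac{28600}{\frac{9438}{5}} = 28600 \cdot \frac{5}{9438} = \frac{500}{33}$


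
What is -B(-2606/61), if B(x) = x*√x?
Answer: 2606*I*√158966/3721 ≈ 279.23*I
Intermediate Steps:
B(x) = x^(3/2)
-B(-2606/61) = -(-2606/61)^(3/2) = -(-2606)*I*√158966/3721 = 2606*I*√158966/3721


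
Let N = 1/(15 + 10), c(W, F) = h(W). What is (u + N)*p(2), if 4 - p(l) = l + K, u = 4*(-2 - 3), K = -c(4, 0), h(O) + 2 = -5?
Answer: 499/5 ≈ 99.800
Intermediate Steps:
h(O) = -7 (h(O) = -2 - 5 = -7)
c(W, F) = -7
N = 1/25 ≈ 0.040000
K = 7 (K = -1*(-7) = 7)
u = -20 (u = 4*(-5) = -20)
p(l) = -3 - l (p(l) = 4 - (l + 7) = 4 - (7 + l) = 4 + (-7 - l) = -3 - l)
(u + N)*p(2) = (-20 + 1/25)*(-3 - 1*2) = -499*(-3 - 2)/25 = -499/25*(-5) = 499/5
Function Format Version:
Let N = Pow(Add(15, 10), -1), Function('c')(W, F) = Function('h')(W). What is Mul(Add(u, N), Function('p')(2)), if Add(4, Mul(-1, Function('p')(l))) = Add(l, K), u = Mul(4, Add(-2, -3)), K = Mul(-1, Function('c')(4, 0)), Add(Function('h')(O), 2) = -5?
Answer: Rational(499, 5) ≈ 99.800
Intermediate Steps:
Function('h')(O) = -7 (Function('h')(O) = Add(-2, -5) = -7)
Function('c')(W, F) = -7
N = Rational(1, 25) (N = Pow(25, -1) = Rational(1, 25) ≈ 0.040000)
K = 7 (K = Mul(-1, -7) = 7)
u = -20 (u = Mul(4, -5) = -20)
Function('p')(l) = Add(-3, Mul(-1, l)) (Function('p')(l) = Add(4, Mul(-1, Add(l, 7))) = Add(4, Mul(-1, Add(7, l))) = Add(4, Add(-7, Mul(-1, l))) = Add(-3, Mul(-1, l)))
Mul(Add(u, N), Function('p')(2)) = Mul(Add(-20, Rational(1, 25)), Add(-3, Mul(-1, 2))) = Mul(Rational(-499, 25), Add(-3, -2)) = Mul(Rational(-499, 25), -5) = Rational(499, 5)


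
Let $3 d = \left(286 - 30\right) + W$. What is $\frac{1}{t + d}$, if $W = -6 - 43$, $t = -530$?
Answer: $- \frac{1}{461} \approx -0.0021692$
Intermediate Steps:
$W = -49$
$d = 69$ ($d = \frac{\left(286 - 30\right) - 49}{3} = \frac{256 - 49}{3} = \frac{1}{3} \cdot 207 = 69$)
$\frac{1}{t + d} = \frac{1}{-530 + 69} = \frac{1}{-461} = - \frac{1}{461}$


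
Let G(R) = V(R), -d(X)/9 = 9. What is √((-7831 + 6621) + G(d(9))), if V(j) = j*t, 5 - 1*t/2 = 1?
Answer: I*√1858 ≈ 43.104*I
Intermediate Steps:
t = 8 (t = 10 - 2*1 = 10 - 2 = 8)
d(X) = -81 (d(X) = -9*9 = -81)
V(j) = 8*j (V(j) = j*8 = 8*j)
G(R) = 8*R
√((-7831 + 6621) + G(d(9))) = √((-7831 + 6621) + 8*(-81)) = √(-1210 - 648) = √(-1858) = I*√1858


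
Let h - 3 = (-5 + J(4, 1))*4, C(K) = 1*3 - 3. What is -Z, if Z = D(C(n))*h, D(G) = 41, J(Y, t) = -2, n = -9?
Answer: 1025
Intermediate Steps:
C(K) = 0 (C(K) = 3 - 3 = 0)
h = -25 (h = 3 + (-5 - 2)*4 = 3 - 7*4 = 3 - 28 = -25)
Z = -1025 (Z = 41*(-25) = -1025)
-Z = -1*(-1025) = 1025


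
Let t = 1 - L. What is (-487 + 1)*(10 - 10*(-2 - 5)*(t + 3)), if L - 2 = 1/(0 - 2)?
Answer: -89910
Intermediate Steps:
L = 3/2 (L = 2 + 1/(0 - 2) = 2 + 1/(-2) = 2 - ½ = 3/2 ≈ 1.5000)
t = -½ (t = 1 - 1*3/2 = 1 - 3/2 = -½ ≈ -0.50000)
(-487 + 1)*(10 - 10*(-2 - 5)*(t + 3)) = (-487 + 1)*(10 - 10*(-2 - 5)*(-½ + 3)) = -486*(10 - (-70)*5/2) = -486*(10 - 10*(-35/2)) = -486*(10 + 175) = -486*185 = -89910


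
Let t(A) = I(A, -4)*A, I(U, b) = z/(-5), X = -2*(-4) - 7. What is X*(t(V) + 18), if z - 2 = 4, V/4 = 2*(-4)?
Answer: 282/5 ≈ 56.400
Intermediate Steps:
V = -32 (V = 4*(2*(-4)) = 4*(-8) = -32)
z = 6 (z = 2 + 4 = 6)
X = 1 (X = 8 - 7 = 1)
I(U, b) = -6/5 (I(U, b) = 6/(-5) = 6*(-⅕) = -6/5)
t(A) = -6*A/5
X*(t(V) + 18) = 1*(-6/5*(-32) + 18) = 1*(192/5 + 18) = 1*(282/5) = 282/5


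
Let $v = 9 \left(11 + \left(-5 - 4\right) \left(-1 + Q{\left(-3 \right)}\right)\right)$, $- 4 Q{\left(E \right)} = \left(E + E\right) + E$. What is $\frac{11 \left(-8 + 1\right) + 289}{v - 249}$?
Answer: $- \frac{848}{1005} \approx -0.84378$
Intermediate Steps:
$Q{\left(E \right)} = - \frac{3 E}{4}$ ($Q{\left(E \right)} = - \frac{\left(E + E\right) + E}{4} = - \frac{2 E + E}{4} = - \frac{3 E}{4}$)
$v = - \frac{9}{4}$ ($v = 9 \left(11 + \left(-5 - 4\right) \left(-1 - - \frac{9}{4}\right)\right) = 9 \left(11 - 9 \left(-1 + \frac{9}{4}\right)\right) = 9 \left(11 - \frac{45}{4}\right) = 9 \left(- \frac{1}{4}\right) = - \frac{9}{4} \approx -2.25$)
$\frac{11 \left(-8 + 1\right) + 289}{v - 249} = \frac{11 \left(-8 + 1\right) + 289}{- \frac{9}{4} - 249} = \frac{11 \left(-7\right) + 289}{- \frac{1005}{4}} = \left(-77 + 289\right) \left(- \frac{4}{1005}\right) = 212 \left(- \frac{4}{1005}\right) = - \frac{848}{1005}$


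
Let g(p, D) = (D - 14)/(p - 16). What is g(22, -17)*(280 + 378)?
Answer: -10199/3 ≈ -3399.7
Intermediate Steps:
g(p, D) = (-14 + D)/(-16 + p)
g(22, -17)*(280 + 378) = ((-14 - 17)/(-16 + 22))*(280 + 378) = (-31/6)*658 = ((1/6)*(-31))*658 = -31/6*658 = -10199/3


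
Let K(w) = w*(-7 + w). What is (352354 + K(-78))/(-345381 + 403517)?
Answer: 44873/7267 ≈ 6.1749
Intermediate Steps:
(352354 + K(-78))/(-345381 + 403517) = (352354 - 78*(-7 - 78))/(-345381 + 403517) = (352354 - 78*(-85))/58136 = (352354 + 6630)*(1/58136) = 358984*(1/58136) = 44873/7267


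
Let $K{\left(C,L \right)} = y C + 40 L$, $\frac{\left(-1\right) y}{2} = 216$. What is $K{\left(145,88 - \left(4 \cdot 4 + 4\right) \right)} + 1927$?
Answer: $-57993$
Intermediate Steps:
$y = -432$ ($y = \left(-2\right) 216 = -432$)
$K{\left(C,L \right)} = - 432 C + 40 L$
$K{\left(145,88 - \left(4 \cdot 4 + 4\right) \right)} + 1927 = \left(\left(-432\right) 145 + 40 \left(88 - \left(4 \cdot 4 + 4\right)\right)\right) + 1927 = \left(-62640 + 40 \left(88 - \left(16 + 4\right)\right)\right) + 1927 = \left(-62640 + 40 \left(88 - 20\right)\right) + 1927 = \left(-62640 + 40 \cdot 68\right) + 1927 = \left(-62640 + 2720\right) + 1927 = -59920 + 1927 = -57993$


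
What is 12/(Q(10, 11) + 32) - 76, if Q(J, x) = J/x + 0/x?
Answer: -13690/181 ≈ -75.635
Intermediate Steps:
Q(J, x) = J/x (Q(J, x) = J/x + 0 = J/x)
12/(Q(10, 11) + 32) - 76 = 12/(10/11 + 32) - 76 = 12/(362/11) - 76 = (11/362)*12 - 76 = 66/181 - 76 = -13690/181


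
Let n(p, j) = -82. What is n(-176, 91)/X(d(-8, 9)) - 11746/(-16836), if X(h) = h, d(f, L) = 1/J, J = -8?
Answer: 5528081/8418 ≈ 656.70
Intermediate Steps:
d(f, L) = -1/8 (d(f, L) = 1/(-8) = -1/8)
n(-176, 91)/X(d(-8, 9)) - 11746/(-16836) = -82/(-1/8) - 11746/(-16836) = -82*(-8) - 11746*(-1/16836) = 656 + 5873/8418 = 5528081/8418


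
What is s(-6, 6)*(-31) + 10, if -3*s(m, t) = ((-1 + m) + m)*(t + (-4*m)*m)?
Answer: 18548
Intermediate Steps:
s(m, t) = -(-1 + 2*m)*(t - 4*m²)/3 (s(m, t) = -((-1 + m) + m)*(t + (-4*m)*m)/3 = -(-1 + 2*m)*(t - 4*m²)/3)
s(-6, 6)*(-31) + 10 = (-4/3*(-6)² + (⅓)*6 + (8/3)*(-6)³ - ⅔*(-6)*6)*(-31) + 10 = (-4/3*36 + 2 + (8/3)*(-216) + 24)*(-31) + 10 = (-48 + 2 - 576 + 24)*(-31) + 10 = -598*(-31) + 10 = 18538 + 10 = 18548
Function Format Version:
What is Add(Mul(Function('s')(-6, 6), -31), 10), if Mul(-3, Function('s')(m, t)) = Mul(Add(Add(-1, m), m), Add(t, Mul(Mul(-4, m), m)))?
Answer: 18548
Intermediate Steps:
Function('s')(m, t) = Mul(Rational(-1, 3), Add(-1, Mul(2, m)), Add(t, Mul(-4, Pow(m, 2)))) (Function('s')(m, t) = Mul(Rational(-1, 3), Mul(Add(Add(-1, m), m), Add(t, Mul(Mul(-4, m), m)))) = Mul(Rational(-1, 3), Mul(Add(-1, Mul(2, m)), Add(t, Mul(-4, Pow(m, 2))))) = Mul(Rational(-1, 3), Add(-1, Mul(2, m)), Add(t, Mul(-4, Pow(m, 2)))))
Add(Mul(Function('s')(-6, 6), -31), 10) = Add(Mul(Add(Mul(Rational(-4, 3), Pow(-6, 2)), Mul(Rational(1, 3), 6), Mul(Rational(8, 3), Pow(-6, 3)), Mul(Rational(-2, 3), -6, 6)), -31), 10) = Add(Mul(Add(Mul(Rational(-4, 3), 36), 2, Mul(Rational(8, 3), -216), 24), -31), 10) = Add(Mul(Add(-48, 2, -576, 24), -31), 10) = Add(Mul(-598, -31), 10) = Add(18538, 10) = 18548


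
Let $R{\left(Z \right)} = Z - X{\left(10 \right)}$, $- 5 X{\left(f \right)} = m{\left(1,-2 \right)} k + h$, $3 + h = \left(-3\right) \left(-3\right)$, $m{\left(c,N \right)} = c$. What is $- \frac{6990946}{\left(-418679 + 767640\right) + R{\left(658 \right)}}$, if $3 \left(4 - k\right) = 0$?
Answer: $- \frac{6990946}{349621} \approx -19.996$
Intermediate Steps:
$h = 6$ ($h = -3 - -9 = -3 + 9 = 6$)
$k = 4$ ($k = 4 - 0 = 4 + 0 = 4$)
$X{\left(f \right)} = -2$ ($X{\left(f \right)} = - \frac{1 \cdot 4 + 6}{5} = - \frac{4 + 6}{5} = \left(- \frac{1}{5}\right) 10 = -2$)
$R{\left(Z \right)} = 2 + Z$ ($R{\left(Z \right)} = Z - -2 = Z + 2 = 2 + Z$)
$- \frac{6990946}{\left(-418679 + 767640\right) + R{\left(658 \right)}} = - \frac{6990946}{\left(-418679 + 767640\right) + \left(2 + 658\right)} = - \frac{6990946}{348961 + 660} = - \frac{6990946}{349621}$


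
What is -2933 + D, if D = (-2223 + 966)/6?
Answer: -6285/2 ≈ -3142.5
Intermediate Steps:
D = -419/2 (D = -1257*⅙ = -419/2 ≈ -209.50)
-2933 + D = -2933 - 419/2 = -6285/2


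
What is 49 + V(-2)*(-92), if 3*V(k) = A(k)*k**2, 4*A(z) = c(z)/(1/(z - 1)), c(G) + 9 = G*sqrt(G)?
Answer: -779 - 184*I*sqrt(2) ≈ -779.0 - 260.22*I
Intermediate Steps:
c(G) = -9 + G**(3/2) (c(G) = -9 + G*sqrt(G) = -9 + G**(3/2))
A(z) = (-1 + z)*(-9 + z**(3/2))/4 (A(z) = ((-9 + z**(3/2))/(1/(z - 1)))/4 = ((-9 + z**(3/2))/(1/(-1 + z)))/4 = ((-9 + z**(3/2))*(-1 + z))/4 = ((-1 + z)*(-9 + z**(3/2)))/4 = (-1 + z)*(-9 + z**(3/2))/4)
V(k) = k**2*(-1 + k)*(-9 + k**(3/2))/12 (V(k) = (((-1 + k)*(-9 + k**(3/2))/4)*k**2)/3 = (k**2*(-1 + k)*(-9 + k**(3/2))/4)/3 = k**2*(-1 + k)*(-9 + k**(3/2))/12)
49 + V(-2)*(-92) = 49 + ((1/12)*(-2)**2*(-1 - 2)*(-9 + (-2)**(3/2)))*(-92) = 49 + ((1/12)*4*(-3)*(-9 - 2*I*sqrt(2)))*(-92) = 49 + (9 + 2*I*sqrt(2))*(-92) = 49 + (-828 - 184*I*sqrt(2)) = -779 - 184*I*sqrt(2)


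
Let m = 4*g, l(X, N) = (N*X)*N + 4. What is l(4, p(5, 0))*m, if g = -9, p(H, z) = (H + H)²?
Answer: -1440144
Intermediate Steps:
p(H, z) = 4*H² (p(H, z) = (2*H)² = 4*H²)
l(X, N) = 4 + X*N² (l(X, N) = X*N² + 4 = 4 + X*N²)
m = -36 (m = 4*(-9) = -36)
l(4, p(5, 0))*m = (4 + 4*(4*5²)²)*(-36) = (4 + 4*(4*25)²)*(-36) = (4 + 4*100²)*(-36) = (4 + 4*10000)*(-36) = (4 + 40000)*(-36) = 40004*(-36) = -1440144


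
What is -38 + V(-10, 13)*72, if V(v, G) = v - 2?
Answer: -902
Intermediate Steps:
V(v, G) = -2 + v
-38 + V(-10, 13)*72 = -38 + (-2 - 10)*72 = -38 - 12*72 = -38 - 864 = -902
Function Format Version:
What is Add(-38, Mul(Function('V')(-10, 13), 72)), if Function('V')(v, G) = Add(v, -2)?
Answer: -902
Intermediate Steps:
Function('V')(v, G) = Add(-2, v)
Add(-38, Mul(Function('V')(-10, 13), 72)) = Add(-38, Mul(Add(-2, -10), 72)) = Add(-38, Mul(-12, 72)) = Add(-38, -864) = -902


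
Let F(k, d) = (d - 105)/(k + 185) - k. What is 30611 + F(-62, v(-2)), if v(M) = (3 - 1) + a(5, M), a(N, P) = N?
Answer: 3772681/123 ≈ 30672.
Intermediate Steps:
v(M) = 7 (v(M) = (3 - 1) + 5 = 2 + 5 = 7)
F(k, d) = -k + (-105 + d)/(185 + k) (F(k, d) = (-105 + d)/(185 + k) - k = -k + (-105 + d)/(185 + k))
30611 + F(-62, v(-2)) = 30611 + (-105 + 7 - 1*(-62)² - 185*(-62))/(185 - 62) = 30611 + (-105 + 7 - 1*3844 + 11470)/123 = 30611 + (-105 + 7 - 3844 + 11470)/123 = 30611 + (1/123)*7528 = 30611 + 7528/123 = 3772681/123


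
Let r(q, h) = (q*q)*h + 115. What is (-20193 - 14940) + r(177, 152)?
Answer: 4726990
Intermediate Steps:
r(q, h) = 115 + h*q**2 (r(q, h) = q**2*h + 115 = h*q**2 + 115 = 115 + h*q**2)
(-20193 - 14940) + r(177, 152) = (-20193 - 14940) + (115 + 152*177**2) = -35133 + (115 + 152*31329) = -35133 + (115 + 4762008) = -35133 + 4762123 = 4726990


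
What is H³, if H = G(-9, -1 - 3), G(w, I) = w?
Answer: -729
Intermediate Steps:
H = -9
H³ = (-9)³ = -729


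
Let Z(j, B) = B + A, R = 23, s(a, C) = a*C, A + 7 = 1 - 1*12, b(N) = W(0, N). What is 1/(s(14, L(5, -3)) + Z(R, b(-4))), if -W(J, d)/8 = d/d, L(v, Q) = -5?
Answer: -1/96 ≈ -0.010417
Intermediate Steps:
W(J, d) = -8 (W(J, d) = -8*d/d = -8*1 = -8)
b(N) = -8
A = -18 (A = -7 + (1 - 1*12) = -7 + (1 - 12) = -7 - 11 = -18)
s(a, C) = C*a
Z(j, B) = -18 + B (Z(j, B) = B - 18 = -18 + B)
1/(s(14, L(5, -3)) + Z(R, b(-4))) = 1/(-5*14 + (-18 - 8)) = 1/(-70 - 26) = 1/(-96) = -1/96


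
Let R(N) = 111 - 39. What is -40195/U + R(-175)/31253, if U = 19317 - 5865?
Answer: -1255245791/420415356 ≈ -2.9857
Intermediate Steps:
U = 13452
R(N) = 72
-40195/U + R(-175)/31253 = -40195/13452 + 72/31253 = -1255245791/420415356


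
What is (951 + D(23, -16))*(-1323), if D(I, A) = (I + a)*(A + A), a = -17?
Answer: -1004157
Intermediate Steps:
D(I, A) = 2*A*(-17 + I) (D(I, A) = (I - 17)*(A + A) = (-17 + I)*(2*A) = 2*A*(-17 + I))
(951 + D(23, -16))*(-1323) = (951 + 2*(-16)*(-17 + 23))*(-1323) = (951 + 2*(-16)*6)*(-1323) = (951 - 192)*(-1323) = 759*(-1323) = -1004157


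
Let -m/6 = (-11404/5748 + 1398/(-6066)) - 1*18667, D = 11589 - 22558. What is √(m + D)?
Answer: √2633001989644981/161423 ≈ 317.88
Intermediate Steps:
D = -10969
m = 18081843634/161423 (m = -6*((-11404/5748 + 1398/(-6066)) - 1*18667) = -6*((-11404*1/5748 + 1398*(-1/6066)) - 18667) = -6*((-2851/1437 - 233/1011) - 18667) = -6*(-1072394/484269 - 18667) = -6*(-9040921817/484269) = 18081843634/161423 ≈ 1.1202e+5)
√(m + D) = √(18081843634/161423 - 10969) = √(16311194747/161423) = √2633001989644981/161423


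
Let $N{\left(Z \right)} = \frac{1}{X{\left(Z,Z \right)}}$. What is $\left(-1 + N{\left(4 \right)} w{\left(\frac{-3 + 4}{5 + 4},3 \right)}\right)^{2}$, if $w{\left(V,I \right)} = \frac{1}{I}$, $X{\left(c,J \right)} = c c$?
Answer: $\frac{2209}{2304} \approx 0.95877$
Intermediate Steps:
$X{\left(c,J \right)} = c^{2}$
$N{\left(Z \right)} = \frac{1}{Z^{2}}$
$\left(-1 + N{\left(4 \right)} w{\left(\frac{-3 + 4}{5 + 4},3 \right)}\right)^{2} = \left(-1 + \frac{1}{16 \cdot 3}\right)^{2} = \left(-1 + \frac{1}{16} \cdot \frac{1}{3}\right)^{2} = \left(-1 + \frac{1}{48}\right)^{2} = \left(- \frac{47}{48}\right)^{2} = \frac{2209}{2304}$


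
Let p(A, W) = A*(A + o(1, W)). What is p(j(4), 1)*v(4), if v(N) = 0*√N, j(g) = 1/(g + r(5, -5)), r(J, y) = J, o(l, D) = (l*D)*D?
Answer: 0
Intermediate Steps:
o(l, D) = l*D² (o(l, D) = (D*l)*D = l*D²)
j(g) = 1/(5 + g) (j(g) = 1/(g + 5) = 1/(5 + g))
p(A, W) = A*(A + W²) (p(A, W) = A*(A + 1*W²) = A*(A + W²))
v(N) = 0
p(j(4), 1)*v(4) = ((1/(5 + 4) + 1²)/(5 + 4))*0 = ((1/9 + 1)/9)*0 = ((⅑ + 1)/9)*0 = ((⅑)*(10/9))*0 = (10/81)*0 = 0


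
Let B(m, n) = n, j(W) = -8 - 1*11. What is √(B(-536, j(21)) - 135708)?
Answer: I*√135727 ≈ 368.41*I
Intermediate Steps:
j(W) = -19 (j(W) = -8 - 11 = -19)
√(B(-536, j(21)) - 135708) = √(-19 - 135708) = √(-135727) = I*√135727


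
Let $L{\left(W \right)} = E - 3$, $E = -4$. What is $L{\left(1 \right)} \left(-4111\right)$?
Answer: $28777$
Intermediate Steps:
$L{\left(W \right)} = -7$ ($L{\left(W \right)} = -4 - 3 = -7$)
$L{\left(1 \right)} \left(-4111\right) = \left(-7\right) \left(-4111\right) = 28777$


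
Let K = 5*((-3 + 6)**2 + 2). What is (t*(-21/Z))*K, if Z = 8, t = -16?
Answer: 2310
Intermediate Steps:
K = 55 (K = 5*(3**2 + 2) = 5*(9 + 2) = 5*11 = 55)
(t*(-21/Z))*K = -(-336)/8*55 = -16*(-21/8)*55 = 42*55 = 2310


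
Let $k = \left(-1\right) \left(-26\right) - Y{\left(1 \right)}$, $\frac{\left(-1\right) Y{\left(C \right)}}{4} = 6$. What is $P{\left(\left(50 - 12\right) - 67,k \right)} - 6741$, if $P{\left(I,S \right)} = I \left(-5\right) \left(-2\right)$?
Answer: $-7031$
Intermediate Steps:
$Y{\left(C \right)} = -24$ ($Y{\left(C \right)} = \left(-4\right) 6 = -24$)
$k = 50$ ($k = \left(-1\right) \left(-26\right) - -24 = 26 + 24 = 50$)
$P{\left(I,S \right)} = 10 I$ ($P{\left(I,S \right)} = - 5 I \left(-2\right) = 10 I$)
$P{\left(\left(50 - 12\right) - 67,k \right)} - 6741 = 10 \left(\left(50 - 12\right) - 67\right) - 6741 = 10 \left(38 - 67\right) - 6741 = 10 \left(-29\right) - 6741 = -290 - 6741 = -7031$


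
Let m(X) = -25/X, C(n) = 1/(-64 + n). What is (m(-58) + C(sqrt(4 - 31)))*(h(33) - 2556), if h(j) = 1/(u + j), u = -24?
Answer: -761882363/717402 + 23003*I*sqrt(3)/12369 ≈ -1062.0 + 3.2211*I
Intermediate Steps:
h(j) = 1/(-24 + j)
(m(-58) + C(sqrt(4 - 31)))*(h(33) - 2556) = (-25/(-58) + 1/(-64 + sqrt(4 - 31)))*(1/(-24 + 33) - 2556) = (-25*(-1/58) + 1/(-64 + sqrt(-27)))*(1/9 - 2556) = (25/58 + 1/(-64 + 3*I*sqrt(3)))*(1/9 - 2556) = (25/58 + 1/(-64 + 3*I*sqrt(3)))*(-23003/9) = -575075/522 - 23003/(9*(-64 + 3*I*sqrt(3)))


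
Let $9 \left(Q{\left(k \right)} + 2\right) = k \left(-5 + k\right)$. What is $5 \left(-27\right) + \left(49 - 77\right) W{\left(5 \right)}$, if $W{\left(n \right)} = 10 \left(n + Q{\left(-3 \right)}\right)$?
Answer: $- \frac{5165}{3} \approx -1721.7$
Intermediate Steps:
$Q{\left(k \right)} = -2 + \frac{k \left(-5 + k\right)}{9}$
$W{\left(n \right)} = \frac{20}{3} + 10 n$ ($W{\left(n \right)} = 10 \left(n - \left(\frac{1}{3} - 1\right)\right) = 10 \left(n + \left(-2 + \frac{5}{3} + \frac{1}{9} \cdot 9\right)\right) = 10 \left(n + \left(-2 + \frac{5}{3} + 1\right)\right) = 10 \left(n + \frac{2}{3}\right) = 10 \left(\frac{2}{3} + n\right) = \frac{20}{3} + 10 n$)
$5 \left(-27\right) + \left(49 - 77\right) W{\left(5 \right)} = 5 \left(-27\right) + \left(49 - 77\right) \left(\frac{20}{3} + 10 \cdot 5\right) = -135 - 28 \left(\frac{20}{3} + 50\right) = -135 - \frac{4760}{3} = - \frac{5165}{3}$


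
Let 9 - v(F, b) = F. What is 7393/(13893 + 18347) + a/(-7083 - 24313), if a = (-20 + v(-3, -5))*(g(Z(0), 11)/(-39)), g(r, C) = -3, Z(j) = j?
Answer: 58032617/253051760 ≈ 0.22933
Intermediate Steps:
v(F, b) = 9 - F
a = -8/13 (a = (-20 + (9 - 1*(-3)))*(-3/(-39)) = (-20 + (9 + 3))*(-3*(-1/39)) = (-20 + 12)*(1/13) = -8*1/13 = -8/13 ≈ -0.61539)
7393/(13893 + 18347) + a/(-7083 - 24313) = 7393/(13893 + 18347) - 8/(13*(-7083 - 24313)) = 7393/32240 - 8/13/(-31396) = 7393*(1/32240) - 8/13*(-1/31396) = 7393/32240 + 2/102037 = 58032617/253051760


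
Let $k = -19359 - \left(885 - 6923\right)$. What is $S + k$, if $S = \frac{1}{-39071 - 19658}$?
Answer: $- \frac{782329010}{58729} \approx -13321.0$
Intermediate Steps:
$S = - \frac{1}{58729}$ ($S = \frac{1}{-58729} = - \frac{1}{58729} \approx -1.7027 \cdot 10^{-5}$)
$k = -13321$ ($k = -19359 - -6038 = -19359 + 6038 = -13321$)
$S + k = - \frac{1}{58729} - 13321 = - \frac{782329010}{58729}$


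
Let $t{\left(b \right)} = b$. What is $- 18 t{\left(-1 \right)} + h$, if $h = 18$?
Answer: $36$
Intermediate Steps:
$- 18 t{\left(-1 \right)} + h = \left(-18\right) \left(-1\right) + 18 = 18 + 18 = 36$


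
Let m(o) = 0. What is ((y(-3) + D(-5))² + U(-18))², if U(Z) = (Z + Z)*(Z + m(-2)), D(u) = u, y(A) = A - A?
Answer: 452929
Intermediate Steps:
y(A) = 0
U(Z) = 2*Z² (U(Z) = (Z + Z)*(Z + 0) = (2*Z)*Z = 2*Z²)
((y(-3) + D(-5))² + U(-18))² = ((0 - 5)² + 2*(-18)²)² = ((-5)² + 2*324)² = (25 + 648)² = 673² = 452929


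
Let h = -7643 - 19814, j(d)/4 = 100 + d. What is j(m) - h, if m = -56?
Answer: 27633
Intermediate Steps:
j(d) = 400 + 4*d (j(d) = 4*(100 + d) = 400 + 4*d)
h = -27457
j(m) - h = (400 + 4*(-56)) - 1*(-27457) = (400 - 224) + 27457 = 176 + 27457 = 27633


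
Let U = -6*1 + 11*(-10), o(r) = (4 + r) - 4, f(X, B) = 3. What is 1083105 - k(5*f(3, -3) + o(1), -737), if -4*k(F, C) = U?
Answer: 1083076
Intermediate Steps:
o(r) = r
U = -116 (U = -6 - 110 = -116)
k(F, C) = 29 (k(F, C) = -¼*(-116) = 29)
1083105 - k(5*f(3, -3) + o(1), -737) = 1083105 - 1*29 = 1083105 - 29 = 1083076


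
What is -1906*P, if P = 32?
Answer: -60992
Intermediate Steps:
-1906*P = -1906*32 = -60992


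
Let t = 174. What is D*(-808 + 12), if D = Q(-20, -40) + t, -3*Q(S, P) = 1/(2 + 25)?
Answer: -11218028/81 ≈ -1.3849e+5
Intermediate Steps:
Q(S, P) = -1/81 (Q(S, P) = -1/(3*(2 + 25)) = -⅓/27 = -⅓*1/27 = -1/81)
D = 14093/81 (D = -1/81 + 174 = 14093/81 ≈ 173.99)
D*(-808 + 12) = 14093*(-808 + 12)/81 = (14093/81)*(-796) = -11218028/81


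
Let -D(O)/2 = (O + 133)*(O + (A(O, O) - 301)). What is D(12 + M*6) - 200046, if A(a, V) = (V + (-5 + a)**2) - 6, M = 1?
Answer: -169242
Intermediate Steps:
A(a, V) = -6 + V + (-5 + a)**2
D(O) = -2*(133 + O)*(-307 + (-5 + O)**2 + 2*O) (D(O) = -2*(O + 133)*(O + ((-6 + O + (-5 + O)**2) - 301)) = -2*(133 + O)*(O + (-307 + O + (-5 + O)**2)) = -2*(133 + O)*(-307 + (-5 + O)**2 + 2*O))
D(12 + M*6) - 200046 = (75012 - 250*(12 + 1*6)**2 - 2*(12 + 1*6)**3 + 2692*(12 + 1*6)) - 200046 = (75012 - 250*(12 + 6)**2 - 2*(12 + 6)**3 + 2692*(12 + 6)) - 200046 = (75012 - 250*18**2 - 2*18**3 + 2692*18) - 200046 = (75012 - 250*324 - 2*5832 + 48456) - 200046 = (75012 - 81000 - 11664 + 48456) - 200046 = 30804 - 200046 = -169242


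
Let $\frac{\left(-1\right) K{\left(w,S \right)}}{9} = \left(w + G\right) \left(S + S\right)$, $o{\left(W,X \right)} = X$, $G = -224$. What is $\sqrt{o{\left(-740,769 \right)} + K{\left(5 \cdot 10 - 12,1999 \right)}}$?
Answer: $\sqrt{6693421} \approx 2587.2$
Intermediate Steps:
$K{\left(w,S \right)} = - 18 S \left(-224 + w\right)$ ($K{\left(w,S \right)} = - 9 \left(w - 224\right) \left(S + S\right) = - 9 \left(-224 + w\right) 2 S = - 9 \cdot 2 S \left(-224 + w\right) = - 18 S \left(-224 + w\right)$)
$\sqrt{o{\left(-740,769 \right)} + K{\left(5 \cdot 10 - 12,1999 \right)}} = \sqrt{769 + 18 \cdot 1999 \left(224 - \left(5 \cdot 10 - 12\right)\right)} = \sqrt{769 + 18 \cdot 1999 \left(224 - \left(50 - 12\right)\right)} = \sqrt{769 + 18 \cdot 1999 \left(224 - 38\right)} = \sqrt{769 + 18 \cdot 1999 \cdot 186} = \sqrt{769 + 6692652} = \sqrt{6693421}$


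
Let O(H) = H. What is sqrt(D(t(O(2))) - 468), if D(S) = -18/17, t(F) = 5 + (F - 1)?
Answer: 3*I*sqrt(15062)/17 ≈ 21.658*I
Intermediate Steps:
t(F) = 4 + F (t(F) = 5 + (-1 + F) = 4 + F)
D(S) = -18/17 (D(S) = -18*1/17 = -18/17)
sqrt(D(t(O(2))) - 468) = sqrt(-18/17 - 468) = sqrt(-7974/17) = 3*I*sqrt(15062)/17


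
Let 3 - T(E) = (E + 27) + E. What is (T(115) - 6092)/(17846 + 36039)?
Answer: -6346/53885 ≈ -0.11777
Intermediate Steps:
T(E) = -24 - 2*E (T(E) = 3 - ((E + 27) + E) = 3 - ((27 + E) + E) = 3 - (27 + 2*E) = 3 + (-27 - 2*E) = -24 - 2*E)
(T(115) - 6092)/(17846 + 36039) = ((-24 - 2*115) - 6092)/(17846 + 36039) = ((-24 - 230) - 6092)/53885 = (-254 - 6092)*(1/53885) = -6346*1/53885 = -6346/53885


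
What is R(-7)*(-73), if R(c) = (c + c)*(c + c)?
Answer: -14308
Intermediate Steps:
R(c) = 4*c² (R(c) = (2*c)*(2*c) = 4*c²)
R(-7)*(-73) = (4*(-7)²)*(-73) = (4*49)*(-73) = 196*(-73) = -14308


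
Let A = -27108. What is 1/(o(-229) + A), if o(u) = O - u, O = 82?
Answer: -1/26797 ≈ -3.7318e-5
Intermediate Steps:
o(u) = 82 - u
1/(o(-229) + A) = 1/((82 - 1*(-229)) - 27108) = 1/((82 + 229) - 27108) = 1/(311 - 27108) = 1/(-26797) = -1/26797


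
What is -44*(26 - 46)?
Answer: 880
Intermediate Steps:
-44*(26 - 46) = -44*(-20) = 880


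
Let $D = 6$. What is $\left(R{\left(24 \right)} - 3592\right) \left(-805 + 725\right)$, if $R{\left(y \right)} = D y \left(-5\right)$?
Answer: $344960$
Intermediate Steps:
$R{\left(y \right)} = - 30 y$ ($R{\left(y \right)} = 6 y \left(-5\right) = - 30 y$)
$\left(R{\left(24 \right)} - 3592\right) \left(-805 + 725\right) = \left(\left(-30\right) 24 - 3592\right) \left(-805 + 725\right) = \left(-720 - 3592\right) \left(-80\right) = \left(-4312\right) \left(-80\right) = 344960$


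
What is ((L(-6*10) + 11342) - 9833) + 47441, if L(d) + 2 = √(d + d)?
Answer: 48948 + 2*I*√30 ≈ 48948.0 + 10.954*I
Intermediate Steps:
L(d) = -2 + √2*√d (L(d) = -2 + √(d + d) = -2 + √(2*d) = -2 + √2*√d)
((L(-6*10) + 11342) - 9833) + 47441 = (((-2 + √2*√(-6*10)) + 11342) - 9833) + 47441 = (((-2 + √2*√(-60)) + 11342) - 9833) + 47441 = (((-2 + √2*(2*I*√15)) + 11342) - 9833) + 47441 = (((-2 + 2*I*√30) + 11342) - 9833) + 47441 = ((11340 + 2*I*√30) - 9833) + 47441 = (1507 + 2*I*√30) + 47441 = 48948 + 2*I*√30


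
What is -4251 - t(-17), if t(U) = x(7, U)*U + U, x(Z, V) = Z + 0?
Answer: -4115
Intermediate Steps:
x(Z, V) = Z
t(U) = 8*U (t(U) = 7*U + U = 8*U)
-4251 - t(-17) = -4251 - 8*(-17) = -4251 - 1*(-136) = -4251 + 136 = -4115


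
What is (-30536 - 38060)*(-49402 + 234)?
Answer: 3372728128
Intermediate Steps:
(-30536 - 38060)*(-49402 + 234) = -68596*(-49168) = 3372728128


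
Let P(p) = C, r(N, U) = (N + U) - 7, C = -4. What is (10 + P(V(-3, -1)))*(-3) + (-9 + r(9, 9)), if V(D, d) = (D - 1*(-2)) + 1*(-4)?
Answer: -16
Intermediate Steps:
r(N, U) = -7 + N + U
V(D, d) = -2 + D (V(D, d) = (D + 2) - 4 = (2 + D) - 4 = -2 + D)
P(p) = -4
(10 + P(V(-3, -1)))*(-3) + (-9 + r(9, 9)) = (10 - 4)*(-3) + (-9 + (-7 + 9 + 9)) = 6*(-3) + (-9 + 11) = -18 + 2 = -16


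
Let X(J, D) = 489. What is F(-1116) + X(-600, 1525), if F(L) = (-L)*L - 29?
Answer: -1244996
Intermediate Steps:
F(L) = -29 - L² (F(L) = -L² - 29 = -29 - L²)
F(-1116) + X(-600, 1525) = (-29 - 1*(-1116)²) + 489 = (-29 - 1*1245456) + 489 = (-29 - 1245456) + 489 = -1245485 + 489 = -1244996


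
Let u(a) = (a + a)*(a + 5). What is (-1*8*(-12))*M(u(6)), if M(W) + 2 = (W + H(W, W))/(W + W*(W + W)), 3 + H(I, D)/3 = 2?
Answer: -558648/2915 ≈ -191.65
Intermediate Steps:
H(I, D) = -3 (H(I, D) = -9 + 3*2 = -9 + 6 = -3)
u(a) = 2*a*(5 + a) (u(a) = (2*a)*(5 + a) = 2*a*(5 + a))
M(W) = -2 + (-3 + W)/(W + 2*W²) (M(W) = -2 + (W - 3)/(W + W*(W + W)) = -2 + (-3 + W)/(W + W*(2*W)) = -2 + (-3 + W)/(W + 2*W²))
(-1*8*(-12))*M(u(6)) = (-1*8*(-12))*((-3 - 2*6*(5 + 6) - 4*144*(5 + 6)²)/(((2*6*(5 + 6)))*(1 + 2*(2*6*(5 + 6))))) = (-8*(-12))*((-3 - 2*6*11 - 4*(2*6*11)²)/(((2*6*11))*(1 + 2*(2*6*11)))) = 96*((-3 - 1*132 - 4*132²)/(132*(1 + 2*132))) = 96*((-3 - 132 - 4*17424)/(132*(1 + 264))) = 96*((1/132)*(-3 - 132 - 69696)/265) = 96*((1/132)*(1/265)*(-69831)) = 96*(-23277/11660) = -558648/2915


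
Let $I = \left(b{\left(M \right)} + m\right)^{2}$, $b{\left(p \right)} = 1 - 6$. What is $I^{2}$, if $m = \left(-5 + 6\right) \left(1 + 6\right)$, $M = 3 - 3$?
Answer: $16$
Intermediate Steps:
$M = 0$
$m = 7$ ($m = 1 \cdot 7 = 7$)
$b{\left(p \right)} = -5$ ($b{\left(p \right)} = 1 - 6 = -5$)
$I = 4$ ($I = \left(-5 + 7\right)^{2} = 2^{2} = 4$)
$I^{2} = 4^{2} = 16$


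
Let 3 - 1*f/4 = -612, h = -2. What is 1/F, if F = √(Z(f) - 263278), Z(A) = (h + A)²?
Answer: √642054/1926162 ≈ 0.00041600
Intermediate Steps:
f = 2460 (f = 12 - 4*(-612) = 12 + 2448 = 2460)
Z(A) = (-2 + A)²
F = 3*√642054 (F = √((-2 + 2460)² - 263278) = √(2458² - 263278) = √(6041764 - 263278) = √5778486 = 3*√642054 ≈ 2403.8)
1/F = 1/(3*√642054) = √642054/1926162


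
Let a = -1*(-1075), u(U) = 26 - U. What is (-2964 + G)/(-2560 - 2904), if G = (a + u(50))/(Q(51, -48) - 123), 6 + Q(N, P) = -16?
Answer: 430831/792280 ≈ 0.54379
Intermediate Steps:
Q(N, P) = -22 (Q(N, P) = -6 - 16 = -22)
a = 1075
G = -1051/145 (G = (1075 + (26 - 1*50))/(-22 - 123) = (1075 + (26 - 50))/(-145) = (1075 - 24)*(-1/145) = 1051*(-1/145) = -1051/145 ≈ -7.2483)
(-2964 + G)/(-2560 - 2904) = (-2964 - 1051/145)/(-2560 - 2904) = -430831/145/(-5464) = -430831/145*(-1/5464) = 430831/792280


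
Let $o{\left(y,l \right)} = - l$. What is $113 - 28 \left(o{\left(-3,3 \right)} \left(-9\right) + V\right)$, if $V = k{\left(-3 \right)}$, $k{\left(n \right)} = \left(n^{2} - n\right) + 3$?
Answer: $-1063$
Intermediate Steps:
$k{\left(n \right)} = 3 + n^{2} - n$
$V = 15$ ($V = 3 + \left(-3\right)^{2} - -3 = 3 + 9 + 3 = 15$)
$113 - 28 \left(o{\left(-3,3 \right)} \left(-9\right) + V\right) = 113 - 28 \left(\left(-1\right) 3 \left(-9\right) + 15\right) = 113 - 28 \left(\left(-3\right) \left(-9\right) + 15\right) = 113 - 28 \left(27 + 15\right) = 113 - 1176 = -1063$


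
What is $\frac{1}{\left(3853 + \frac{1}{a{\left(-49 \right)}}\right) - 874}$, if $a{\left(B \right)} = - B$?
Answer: $\frac{49}{145972} \approx 0.00033568$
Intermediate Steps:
$\frac{1}{\left(3853 + \frac{1}{a{\left(-49 \right)}}\right) - 874} = \frac{1}{\left(3853 + \frac{1}{\left(-1\right) \left(-49\right)}\right) - 874} = \frac{1}{\left(3853 + \frac{1}{49}\right) - 874} = \frac{1}{\frac{188798}{49} - 874} = \frac{1}{\frac{145972}{49}} = \frac{49}{145972}$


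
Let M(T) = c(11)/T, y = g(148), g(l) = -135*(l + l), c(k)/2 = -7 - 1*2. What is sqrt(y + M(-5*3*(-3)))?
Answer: I*sqrt(999010)/5 ≈ 199.9*I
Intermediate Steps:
c(k) = -18 (c(k) = 2*(-7 - 1*2) = 2*(-7 - 2) = 2*(-9) = -18)
g(l) = -270*l
y = -39960 (y = -270*148 = -39960)
M(T) = -18/T
sqrt(y + M(-5*3*(-3))) = sqrt(-39960 - 18/(-5*3*(-3))) = sqrt(-39960 - 18/((-15*(-3)))) = sqrt(-39960 - 18/45) = sqrt(-39960 - 18*1/45) = sqrt(-39960 - 2/5) = sqrt(-199802/5) = I*sqrt(999010)/5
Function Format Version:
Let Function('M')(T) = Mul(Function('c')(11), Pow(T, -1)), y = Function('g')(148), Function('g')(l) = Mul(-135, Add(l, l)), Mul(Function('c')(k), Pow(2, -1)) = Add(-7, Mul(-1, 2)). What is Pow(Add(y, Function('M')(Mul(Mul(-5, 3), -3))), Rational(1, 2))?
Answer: Mul(Rational(1, 5), I, Pow(999010, Rational(1, 2))) ≈ Mul(199.90, I)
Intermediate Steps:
Function('c')(k) = -18 (Function('c')(k) = Mul(2, Add(-7, Mul(-1, 2))) = Mul(2, Add(-7, -2)) = Mul(2, -9) = -18)
Function('g')(l) = Mul(-270, l) (Function('g')(l) = Mul(-135, Mul(2, l)) = Mul(-270, l))
y = -39960 (y = Mul(-270, 148) = -39960)
Function('M')(T) = Mul(-18, Pow(T, -1))
Pow(Add(y, Function('M')(Mul(Mul(-5, 3), -3))), Rational(1, 2)) = Pow(Add(-39960, Mul(-18, Pow(Mul(Mul(-5, 3), -3), -1))), Rational(1, 2)) = Pow(Add(-39960, Mul(-18, Pow(Mul(-15, -3), -1))), Rational(1, 2)) = Pow(Add(-39960, Mul(-18, Pow(45, -1))), Rational(1, 2)) = Pow(Add(-39960, Mul(-18, Rational(1, 45))), Rational(1, 2)) = Pow(Add(-39960, Rational(-2, 5)), Rational(1, 2)) = Pow(Rational(-199802, 5), Rational(1, 2)) = Mul(Rational(1, 5), I, Pow(999010, Rational(1, 2)))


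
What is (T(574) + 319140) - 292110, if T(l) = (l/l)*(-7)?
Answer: 27023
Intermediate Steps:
T(l) = -7 (T(l) = 1*(-7) = -7)
(T(574) + 319140) - 292110 = (-7 + 319140) - 292110 = 319133 - 292110 = 27023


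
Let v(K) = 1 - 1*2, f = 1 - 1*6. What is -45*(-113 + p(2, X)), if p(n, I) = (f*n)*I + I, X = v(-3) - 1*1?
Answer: 4275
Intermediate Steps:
f = -5 (f = 1 - 6 = -5)
v(K) = -1 (v(K) = 1 - 2 = -1)
X = -2 (X = -1 - 1*1 = -1 - 1 = -2)
p(n, I) = I - 5*I*n (p(n, I) = (-5*n)*I + I = -5*I*n + I = I - 5*I*n)
-45*(-113 + p(2, X)) = -45*(-113 - 2*(1 - 5*2)) = -45*(-113 - 2*(1 - 10)) = -45*(-113 - 2*(-9)) = -45*(-113 + 18) = -45*(-95) = 4275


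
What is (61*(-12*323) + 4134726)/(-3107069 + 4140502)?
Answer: 3898290/1033433 ≈ 3.7722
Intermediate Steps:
(61*(-12*323) + 4134726)/(-3107069 + 4140502) = (61*(-3876) + 4134726)/1033433 = (-236436 + 4134726)*(1/1033433) = 3898290*(1/1033433) = 3898290/1033433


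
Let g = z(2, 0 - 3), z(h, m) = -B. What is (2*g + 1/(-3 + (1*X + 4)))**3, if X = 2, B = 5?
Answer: -24389/27 ≈ -903.30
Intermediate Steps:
z(h, m) = -5 (z(h, m) = -1*5 = -5)
g = -5
(2*g + 1/(-3 + (1*X + 4)))**3 = (2*(-5) + 1/(-3 + (1*2 + 4)))**3 = (-10 + 1/(-3 + (2 + 4)))**3 = (-10 + 1/(-3 + 6))**3 = (-10 + 1/3)**3 = (-29/3)**3 = -24389/27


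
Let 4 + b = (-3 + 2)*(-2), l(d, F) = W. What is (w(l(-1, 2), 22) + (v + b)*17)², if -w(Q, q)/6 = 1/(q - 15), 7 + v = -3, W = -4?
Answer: 2056356/49 ≈ 41966.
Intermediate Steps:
l(d, F) = -4
v = -10 (v = -7 - 3 = -10)
b = -2 (b = -4 + (-3 + 2)*(-2) = -4 - 1*(-2) = -4 + 2 = -2)
w(Q, q) = -6/(-15 + q) (w(Q, q) = -6/(q - 15) = -6/(-15 + q))
(w(l(-1, 2), 22) + (v + b)*17)² = (-6/(-15 + 22) + (-10 - 2)*17)² = (-6/7 - 12*17)² = (-6*⅐ - 204)² = (-6/7 - 204)² = (-1434/7)² = 2056356/49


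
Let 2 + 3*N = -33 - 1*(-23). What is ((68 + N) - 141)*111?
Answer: -8547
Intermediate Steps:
N = -4 (N = -⅔ + (-33 - 1*(-23))/3 = -⅔ + (-33 + 23)/3 = -⅔ + (⅓)*(-10) = -⅔ - 10/3 = -4)
((68 + N) - 141)*111 = ((68 - 4) - 141)*111 = (64 - 141)*111 = -77*111 = -8547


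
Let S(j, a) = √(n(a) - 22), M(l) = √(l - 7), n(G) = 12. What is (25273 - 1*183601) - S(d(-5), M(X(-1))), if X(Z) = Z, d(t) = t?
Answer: -158328 - I*√10 ≈ -1.5833e+5 - 3.1623*I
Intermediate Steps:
M(l) = √(-7 + l)
S(j, a) = I*√10 (S(j, a) = √(12 - 22) = √(-10) = I*√10)
(25273 - 1*183601) - S(d(-5), M(X(-1))) = (25273 - 1*183601) - I*√10 = (25273 - 183601) - I*√10 = -158328 - I*√10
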